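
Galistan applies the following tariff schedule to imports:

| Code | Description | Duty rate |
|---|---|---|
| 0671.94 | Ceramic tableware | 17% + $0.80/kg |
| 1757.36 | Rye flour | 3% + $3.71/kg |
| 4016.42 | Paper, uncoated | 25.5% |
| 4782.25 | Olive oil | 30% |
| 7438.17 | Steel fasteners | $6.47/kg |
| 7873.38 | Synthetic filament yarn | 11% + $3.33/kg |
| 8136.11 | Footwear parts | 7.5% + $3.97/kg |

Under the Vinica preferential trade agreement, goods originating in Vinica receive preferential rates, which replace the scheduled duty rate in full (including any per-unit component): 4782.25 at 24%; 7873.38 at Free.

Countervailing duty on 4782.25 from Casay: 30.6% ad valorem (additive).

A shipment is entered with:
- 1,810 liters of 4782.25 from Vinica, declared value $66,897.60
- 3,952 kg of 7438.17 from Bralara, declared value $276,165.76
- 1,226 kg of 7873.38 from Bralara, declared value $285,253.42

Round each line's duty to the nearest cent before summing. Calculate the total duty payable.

$77,085.32

Line 1 (4782.25, Vinica, 1,810 liters, $66,897.60):
Base rate for 4782.25 is 30%.
Origin Vinica qualifies under the Galistan–Vinica agreement and 4782.25 is covered: preferential rate 24% applies instead.
The additional-duty order on 4782.25 targets Casay, not Vinica; it does not apply.
Duty = $66,897.60 × 24% = $16,055.42.
Line 2 (7438.17, Bralara, 3,952 kg, $276,165.76):
Base rate for 7438.17 is $6.47/kg.
Duty = 3,952 × $6.47 = $25,569.44.
Line 3 (7873.38, Bralara, 1,226 kg, $285,253.42):
Base rate for 7873.38 is 11% + $3.33/kg.
7873.38 has an FTA preferential rate, but origin Bralara is not Vinica; base rate stands.
Duty = $285,253.42 × 11% + 1,226 × $3.33 = $35,460.46.
Total = $16,055.42 + $25,569.44 + $35,460.46 = $77,085.32.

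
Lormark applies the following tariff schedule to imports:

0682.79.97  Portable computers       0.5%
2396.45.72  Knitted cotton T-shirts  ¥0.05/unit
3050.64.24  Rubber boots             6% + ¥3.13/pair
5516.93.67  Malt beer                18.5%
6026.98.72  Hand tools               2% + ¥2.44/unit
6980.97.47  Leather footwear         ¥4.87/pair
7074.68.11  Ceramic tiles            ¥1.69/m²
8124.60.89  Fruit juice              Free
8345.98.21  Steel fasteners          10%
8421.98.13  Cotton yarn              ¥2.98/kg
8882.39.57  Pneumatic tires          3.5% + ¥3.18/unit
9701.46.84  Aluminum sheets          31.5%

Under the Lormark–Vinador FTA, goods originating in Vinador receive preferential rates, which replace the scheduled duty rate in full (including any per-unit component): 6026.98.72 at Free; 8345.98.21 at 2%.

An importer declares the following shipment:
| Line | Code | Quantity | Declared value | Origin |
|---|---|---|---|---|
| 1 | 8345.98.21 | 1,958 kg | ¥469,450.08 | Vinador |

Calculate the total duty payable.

¥9,389.00

Line 1 (8345.98.21, Vinador, 1,958 kg, ¥469,450.08):
Base rate for 8345.98.21 is 10%.
Origin Vinador qualifies under the Lormark–Vinador agreement and 8345.98.21 is covered: preferential rate 2% applies instead.
Duty = ¥469,450.08 × 2% = ¥9,389.00.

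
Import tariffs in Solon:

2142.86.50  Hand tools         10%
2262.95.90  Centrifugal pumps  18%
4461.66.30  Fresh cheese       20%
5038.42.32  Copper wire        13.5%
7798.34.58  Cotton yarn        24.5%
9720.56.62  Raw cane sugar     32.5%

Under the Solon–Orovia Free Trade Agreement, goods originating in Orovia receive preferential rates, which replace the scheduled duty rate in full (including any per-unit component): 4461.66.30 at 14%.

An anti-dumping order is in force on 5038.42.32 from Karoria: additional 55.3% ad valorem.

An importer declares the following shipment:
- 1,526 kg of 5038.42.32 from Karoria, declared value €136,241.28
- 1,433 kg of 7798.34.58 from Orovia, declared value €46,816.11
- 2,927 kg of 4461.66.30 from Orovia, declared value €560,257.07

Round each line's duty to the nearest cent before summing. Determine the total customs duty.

Line 1 (5038.42.32, Karoria, 1,526 kg, €136,241.28):
Base rate for 5038.42.32 is 13.5%.
Additional duty on 5038.42.32 from Karoria: +55.3%. Applied ad valorem rate: 13.5% + 55.3% = 68.8%.
Duty = €136,241.28 × 68.8% = €93,734.00.
Line 2 (7798.34.58, Orovia, 1,433 kg, €46,816.11):
Base rate for 7798.34.58 is 24.5%.
Origin Orovia is the FTA partner but 7798.34.58 is not on the preference list; base rate stands.
Duty = €46,816.11 × 24.5% = €11,469.95.
Line 3 (4461.66.30, Orovia, 2,927 kg, €560,257.07):
Base rate for 4461.66.30 is 20%.
Origin Orovia qualifies under the Solon–Orovia agreement and 4461.66.30 is covered: preferential rate 14% applies instead.
Duty = €560,257.07 × 14% = €78,435.99.
Total = €93,734.00 + €11,469.95 + €78,435.99 = €183,639.94.

€183,639.94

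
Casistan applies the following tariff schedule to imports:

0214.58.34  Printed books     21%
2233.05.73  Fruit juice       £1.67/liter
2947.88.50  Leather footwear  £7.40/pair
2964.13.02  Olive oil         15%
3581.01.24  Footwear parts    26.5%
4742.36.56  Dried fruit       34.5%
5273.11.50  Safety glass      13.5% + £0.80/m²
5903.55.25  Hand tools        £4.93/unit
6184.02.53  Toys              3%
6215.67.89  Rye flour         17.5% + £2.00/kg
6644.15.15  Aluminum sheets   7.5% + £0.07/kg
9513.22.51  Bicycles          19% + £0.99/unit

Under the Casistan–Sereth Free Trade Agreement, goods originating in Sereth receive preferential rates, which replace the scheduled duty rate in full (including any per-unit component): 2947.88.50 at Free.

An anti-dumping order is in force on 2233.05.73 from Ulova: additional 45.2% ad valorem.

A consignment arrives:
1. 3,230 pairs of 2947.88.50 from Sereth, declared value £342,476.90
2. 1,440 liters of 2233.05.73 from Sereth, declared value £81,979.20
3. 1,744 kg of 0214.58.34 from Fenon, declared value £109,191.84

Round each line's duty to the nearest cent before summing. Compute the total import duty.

£25,335.09

Line 1 (2947.88.50, Sereth, 3,230 pairs, £342,476.90):
Base rate for 2947.88.50 is £7.40/pair.
Origin Sereth qualifies under the Casistan–Sereth agreement and 2947.88.50 is covered: preferential rate Free applies instead.
Duty = £342,476.90 × 0% = £0.00.
Line 2 (2233.05.73, Sereth, 1,440 liters, £81,979.20):
Base rate for 2233.05.73 is £1.67/liter.
Origin Sereth is the FTA partner but 2233.05.73 is not on the preference list; base rate stands.
The additional-duty order on 2233.05.73 targets Ulova, not Sereth; it does not apply.
Duty = 1,440 × £1.67 = £2,404.80.
Line 3 (0214.58.34, Fenon, 1,744 kg, £109,191.84):
Base rate for 0214.58.34 is 21%.
Duty = £109,191.84 × 21% = £22,930.29.
Total = £0.00 + £2,404.80 + £22,930.29 = £25,335.09.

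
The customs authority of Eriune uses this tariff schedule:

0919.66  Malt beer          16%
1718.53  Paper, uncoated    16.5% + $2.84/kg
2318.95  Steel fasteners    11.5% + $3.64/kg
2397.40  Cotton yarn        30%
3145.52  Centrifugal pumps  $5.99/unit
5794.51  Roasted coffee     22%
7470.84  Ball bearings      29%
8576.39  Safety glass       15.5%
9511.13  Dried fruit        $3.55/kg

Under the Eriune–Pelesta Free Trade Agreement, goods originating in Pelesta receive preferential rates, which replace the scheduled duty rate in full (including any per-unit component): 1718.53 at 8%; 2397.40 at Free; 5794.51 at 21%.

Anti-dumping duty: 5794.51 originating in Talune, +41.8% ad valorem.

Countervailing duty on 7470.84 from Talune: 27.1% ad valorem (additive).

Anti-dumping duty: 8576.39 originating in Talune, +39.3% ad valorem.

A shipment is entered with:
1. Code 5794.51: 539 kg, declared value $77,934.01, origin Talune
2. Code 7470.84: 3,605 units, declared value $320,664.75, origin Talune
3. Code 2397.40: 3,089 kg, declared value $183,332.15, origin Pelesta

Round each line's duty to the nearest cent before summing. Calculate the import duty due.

Line 1 (5794.51, Talune, 539 kg, $77,934.01):
Base rate for 5794.51 is 22%.
5794.51 has an FTA preferential rate, but origin Talune is not Pelesta; base rate stands.
Additional duty on 5794.51 from Talune: +41.8%. Applied ad valorem rate: 22% + 41.8% = 63.8%.
Duty = $77,934.01 × 63.8% = $49,721.90.
Line 2 (7470.84, Talune, 3,605 units, $320,664.75):
Base rate for 7470.84 is 29%.
Additional duty on 7470.84 from Talune: +27.1%. Applied ad valorem rate: 29% + 27.1% = 56.1%.
Duty = $320,664.75 × 56.1% = $179,892.92.
Line 3 (2397.40, Pelesta, 3,089 kg, $183,332.15):
Base rate for 2397.40 is 30%.
Origin Pelesta qualifies under the Eriune–Pelesta agreement and 2397.40 is covered: preferential rate Free applies instead.
Duty = $183,332.15 × 0% = $0.00.
Total = $49,721.90 + $179,892.92 + $0.00 = $229,614.82.

$229,614.82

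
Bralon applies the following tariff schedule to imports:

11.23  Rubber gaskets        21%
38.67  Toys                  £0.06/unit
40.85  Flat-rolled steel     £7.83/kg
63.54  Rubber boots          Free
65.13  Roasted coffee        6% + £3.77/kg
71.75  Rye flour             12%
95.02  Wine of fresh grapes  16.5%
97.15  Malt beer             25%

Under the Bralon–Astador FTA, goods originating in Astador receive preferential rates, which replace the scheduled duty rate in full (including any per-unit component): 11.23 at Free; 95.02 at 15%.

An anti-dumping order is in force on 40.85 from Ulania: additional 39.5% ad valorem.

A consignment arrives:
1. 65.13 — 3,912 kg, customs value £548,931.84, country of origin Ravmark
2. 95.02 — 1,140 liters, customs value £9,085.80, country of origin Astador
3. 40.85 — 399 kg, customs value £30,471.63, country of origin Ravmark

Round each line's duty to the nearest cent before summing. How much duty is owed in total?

£52,171.19

Line 1 (65.13, Ravmark, 3,912 kg, £548,931.84):
Base rate for 65.13 is 6% + £3.77/kg.
Duty = £548,931.84 × 6% + 3,912 × £3.77 = £47,684.15.
Line 2 (95.02, Astador, 1,140 liters, £9,085.80):
Base rate for 95.02 is 16.5%.
Origin Astador qualifies under the Bralon–Astador agreement and 95.02 is covered: preferential rate 15% applies instead.
Duty = £9,085.80 × 15% = £1,362.87.
Line 3 (40.85, Ravmark, 399 kg, £30,471.63):
Base rate for 40.85 is £7.83/kg.
The additional-duty order on 40.85 targets Ulania, not Ravmark; it does not apply.
Duty = 399 × £7.83 = £3,124.17.
Total = £47,684.15 + £1,362.87 + £3,124.17 = £52,171.19.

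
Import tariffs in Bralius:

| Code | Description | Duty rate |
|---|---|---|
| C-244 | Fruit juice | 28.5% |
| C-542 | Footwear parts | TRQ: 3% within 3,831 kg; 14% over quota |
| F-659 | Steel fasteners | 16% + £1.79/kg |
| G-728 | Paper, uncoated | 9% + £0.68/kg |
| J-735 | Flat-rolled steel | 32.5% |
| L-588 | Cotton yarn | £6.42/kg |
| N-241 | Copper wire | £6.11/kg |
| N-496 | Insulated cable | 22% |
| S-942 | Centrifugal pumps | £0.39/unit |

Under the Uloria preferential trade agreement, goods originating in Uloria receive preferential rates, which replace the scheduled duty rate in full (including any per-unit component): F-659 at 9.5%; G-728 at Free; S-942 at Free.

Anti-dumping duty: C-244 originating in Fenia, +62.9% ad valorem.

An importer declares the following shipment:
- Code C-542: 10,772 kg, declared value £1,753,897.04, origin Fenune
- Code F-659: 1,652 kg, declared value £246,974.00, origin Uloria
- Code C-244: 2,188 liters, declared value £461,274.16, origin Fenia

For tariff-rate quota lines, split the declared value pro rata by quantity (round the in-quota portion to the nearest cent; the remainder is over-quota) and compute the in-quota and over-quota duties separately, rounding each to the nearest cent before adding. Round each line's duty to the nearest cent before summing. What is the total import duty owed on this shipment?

£621,998.72

Line 1 (C-542, Fenune, 10,772 kg, £1,753,897.04):
Code C-542 is under a tariff-rate quota (threshold 3,831 kg). In-quota: 3,831 kg at 3%; over-quota: 6,941 kg at 14%.
Pro-rata value split: in-quota = £1,753,897.04 × 3,831/10,772 = £623,763.42; over-quota = £1,753,897.04 − £623,763.42 = £1,130,133.62.
In-quota duty = £623,763.42 × 3% = £18,712.90. Over-quota duty = £1,130,133.62 × 14% = £158,218.71.
Line duty = £18,712.90 + £158,218.71 = £176,931.61.
Line 2 (F-659, Uloria, 1,652 kg, £246,974.00):
Base rate for F-659 is 16% + £1.79/kg.
Origin Uloria qualifies under the Bralius–Uloria agreement and F-659 is covered: preferential rate 9.5% applies instead.
Duty = £246,974.00 × 9.5% = £23,462.53.
Line 3 (C-244, Fenia, 2,188 liters, £461,274.16):
Base rate for C-244 is 28.5%.
Additional duty on C-244 from Fenia: +62.9%. Applied ad valorem rate: 28.5% + 62.9% = 91.4%.
Duty = £461,274.16 × 91.4% = £421,604.58.
Total = £176,931.61 + £23,462.53 + £421,604.58 = £621,998.72.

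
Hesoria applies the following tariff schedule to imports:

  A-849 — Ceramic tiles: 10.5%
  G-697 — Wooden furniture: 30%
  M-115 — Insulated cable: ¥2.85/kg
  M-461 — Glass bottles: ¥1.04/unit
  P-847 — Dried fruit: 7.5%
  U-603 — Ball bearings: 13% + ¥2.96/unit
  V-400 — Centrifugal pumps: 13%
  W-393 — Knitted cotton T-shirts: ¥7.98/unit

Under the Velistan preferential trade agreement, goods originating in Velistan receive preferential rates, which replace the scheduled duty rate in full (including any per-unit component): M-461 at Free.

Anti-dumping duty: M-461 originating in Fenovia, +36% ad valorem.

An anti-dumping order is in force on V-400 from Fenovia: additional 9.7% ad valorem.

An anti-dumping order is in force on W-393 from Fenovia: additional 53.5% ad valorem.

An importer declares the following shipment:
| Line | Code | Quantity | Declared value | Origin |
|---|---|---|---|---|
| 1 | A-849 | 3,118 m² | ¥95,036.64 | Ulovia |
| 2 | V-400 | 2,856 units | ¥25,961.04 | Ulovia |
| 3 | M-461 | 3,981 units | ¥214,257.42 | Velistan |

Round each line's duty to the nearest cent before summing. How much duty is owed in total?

¥13,353.79

Line 1 (A-849, Ulovia, 3,118 m², ¥95,036.64):
Base rate for A-849 is 10.5%.
Duty = ¥95,036.64 × 10.5% = ¥9,978.85.
Line 2 (V-400, Ulovia, 2,856 units, ¥25,961.04):
Base rate for V-400 is 13%.
The additional-duty order on V-400 targets Fenovia, not Ulovia; it does not apply.
Duty = ¥25,961.04 × 13% = ¥3,374.94.
Line 3 (M-461, Velistan, 3,981 units, ¥214,257.42):
Base rate for M-461 is ¥1.04/unit.
Origin Velistan qualifies under the Hesoria–Velistan agreement and M-461 is covered: preferential rate Free applies instead.
The additional-duty order on M-461 targets Fenovia, not Velistan; it does not apply.
Duty = ¥214,257.42 × 0% = ¥0.00.
Total = ¥9,978.85 + ¥3,374.94 + ¥0.00 = ¥13,353.79.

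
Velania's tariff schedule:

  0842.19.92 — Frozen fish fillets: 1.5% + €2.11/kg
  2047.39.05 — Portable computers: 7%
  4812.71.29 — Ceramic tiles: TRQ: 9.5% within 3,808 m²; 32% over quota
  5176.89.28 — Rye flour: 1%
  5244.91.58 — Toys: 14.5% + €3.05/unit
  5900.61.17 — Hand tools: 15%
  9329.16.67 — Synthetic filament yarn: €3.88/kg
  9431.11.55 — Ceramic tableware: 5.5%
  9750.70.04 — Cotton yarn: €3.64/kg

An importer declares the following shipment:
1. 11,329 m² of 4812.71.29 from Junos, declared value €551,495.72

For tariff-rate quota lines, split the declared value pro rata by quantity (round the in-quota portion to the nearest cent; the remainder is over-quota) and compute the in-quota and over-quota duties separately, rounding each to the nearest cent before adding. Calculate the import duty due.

€134,769.61

Line 1 (4812.71.29, Junos, 11,329 m², €551,495.72):
Code 4812.71.29 is under a tariff-rate quota (threshold 3,808 m²). In-quota: 3,808 m² at 9.5%; over-quota: 7,521 m² at 32%.
Pro-rata value split: in-quota = €551,495.72 × 3,808/11,329 = €185,373.44; over-quota = €551,495.72 − €185,373.44 = €366,122.28.
In-quota duty = €185,373.44 × 9.5% = €17,610.48. Over-quota duty = €366,122.28 × 32% = €117,159.13.
Line duty = €17,610.48 + €117,159.13 = €134,769.61.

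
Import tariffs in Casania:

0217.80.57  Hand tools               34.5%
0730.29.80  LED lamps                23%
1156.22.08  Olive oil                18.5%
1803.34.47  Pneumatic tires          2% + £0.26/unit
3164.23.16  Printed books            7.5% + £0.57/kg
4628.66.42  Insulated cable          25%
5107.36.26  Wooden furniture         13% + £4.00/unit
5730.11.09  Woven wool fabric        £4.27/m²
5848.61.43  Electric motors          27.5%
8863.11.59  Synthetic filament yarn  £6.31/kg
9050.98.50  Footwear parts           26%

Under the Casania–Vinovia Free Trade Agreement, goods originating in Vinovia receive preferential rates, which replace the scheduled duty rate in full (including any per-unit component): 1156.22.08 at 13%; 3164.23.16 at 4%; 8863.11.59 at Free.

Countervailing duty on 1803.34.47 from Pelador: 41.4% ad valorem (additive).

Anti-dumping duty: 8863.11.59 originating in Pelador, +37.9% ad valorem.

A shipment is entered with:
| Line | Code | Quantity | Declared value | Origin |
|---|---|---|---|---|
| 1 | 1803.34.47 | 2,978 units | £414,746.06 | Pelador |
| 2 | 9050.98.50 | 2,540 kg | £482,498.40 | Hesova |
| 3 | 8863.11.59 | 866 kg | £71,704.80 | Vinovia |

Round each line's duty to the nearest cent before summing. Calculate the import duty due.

Line 1 (1803.34.47, Pelador, 2,978 units, £414,746.06):
Base rate for 1803.34.47 is 2% + £0.26/unit.
Additional duty on 1803.34.47 from Pelador: +41.4%. Applied ad valorem rate: 2% + 41.4% = 43.4%.
Duty = £414,746.06 × 43.4% + 2,978 × £0.26 = £180,774.07.
Line 2 (9050.98.50, Hesova, 2,540 kg, £482,498.40):
Base rate for 9050.98.50 is 26%.
Duty = £482,498.40 × 26% = £125,449.58.
Line 3 (8863.11.59, Vinovia, 866 kg, £71,704.80):
Base rate for 8863.11.59 is £6.31/kg.
Origin Vinovia qualifies under the Casania–Vinovia agreement and 8863.11.59 is covered: preferential rate Free applies instead.
The additional-duty order on 8863.11.59 targets Pelador, not Vinovia; it does not apply.
Duty = £71,704.80 × 0% = £0.00.
Total = £180,774.07 + £125,449.58 + £0.00 = £306,223.65.

£306,223.65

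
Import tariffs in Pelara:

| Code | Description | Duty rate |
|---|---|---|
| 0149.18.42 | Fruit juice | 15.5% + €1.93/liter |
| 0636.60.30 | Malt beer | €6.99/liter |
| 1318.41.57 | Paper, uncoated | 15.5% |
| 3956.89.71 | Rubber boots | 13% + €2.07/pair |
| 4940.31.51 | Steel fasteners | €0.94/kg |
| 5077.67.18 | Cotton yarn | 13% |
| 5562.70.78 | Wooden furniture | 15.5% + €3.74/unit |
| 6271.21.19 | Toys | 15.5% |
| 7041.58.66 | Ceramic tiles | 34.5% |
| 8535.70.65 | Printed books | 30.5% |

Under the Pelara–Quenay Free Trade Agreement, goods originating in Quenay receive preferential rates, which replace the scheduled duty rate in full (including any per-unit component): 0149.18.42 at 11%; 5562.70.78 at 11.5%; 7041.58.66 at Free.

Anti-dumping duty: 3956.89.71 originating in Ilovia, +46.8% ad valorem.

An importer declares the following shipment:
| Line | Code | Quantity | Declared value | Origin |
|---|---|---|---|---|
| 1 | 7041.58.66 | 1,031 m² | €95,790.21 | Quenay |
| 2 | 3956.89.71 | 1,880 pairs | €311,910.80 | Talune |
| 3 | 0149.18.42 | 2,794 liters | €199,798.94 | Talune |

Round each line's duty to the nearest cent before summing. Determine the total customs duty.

€80,801.26

Line 1 (7041.58.66, Quenay, 1,031 m², €95,790.21):
Base rate for 7041.58.66 is 34.5%.
Origin Quenay qualifies under the Pelara–Quenay agreement and 7041.58.66 is covered: preferential rate Free applies instead.
Duty = €95,790.21 × 0% = €0.00.
Line 2 (3956.89.71, Talune, 1,880 pairs, €311,910.80):
Base rate for 3956.89.71 is 13% + €2.07/pair.
The additional-duty order on 3956.89.71 targets Ilovia, not Talune; it does not apply.
Duty = €311,910.80 × 13% + 1,880 × €2.07 = €44,440.00.
Line 3 (0149.18.42, Talune, 2,794 liters, €199,798.94):
Base rate for 0149.18.42 is 15.5% + €1.93/liter.
0149.18.42 has an FTA preferential rate, but origin Talune is not Quenay; base rate stands.
Duty = €199,798.94 × 15.5% + 2,794 × €1.93 = €36,361.26.
Total = €0.00 + €44,440.00 + €36,361.26 = €80,801.26.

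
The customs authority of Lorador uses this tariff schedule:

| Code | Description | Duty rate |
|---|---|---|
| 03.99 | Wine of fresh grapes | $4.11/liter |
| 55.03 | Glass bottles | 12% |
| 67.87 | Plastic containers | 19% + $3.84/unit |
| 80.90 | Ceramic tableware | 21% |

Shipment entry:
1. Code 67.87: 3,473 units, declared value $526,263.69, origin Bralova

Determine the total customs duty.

Line 1 (67.87, Bralova, 3,473 units, $526,263.69):
Base rate for 67.87 is 19% + $3.84/unit.
Duty = $526,263.69 × 19% + 3,473 × $3.84 = $113,326.42.

$113,326.42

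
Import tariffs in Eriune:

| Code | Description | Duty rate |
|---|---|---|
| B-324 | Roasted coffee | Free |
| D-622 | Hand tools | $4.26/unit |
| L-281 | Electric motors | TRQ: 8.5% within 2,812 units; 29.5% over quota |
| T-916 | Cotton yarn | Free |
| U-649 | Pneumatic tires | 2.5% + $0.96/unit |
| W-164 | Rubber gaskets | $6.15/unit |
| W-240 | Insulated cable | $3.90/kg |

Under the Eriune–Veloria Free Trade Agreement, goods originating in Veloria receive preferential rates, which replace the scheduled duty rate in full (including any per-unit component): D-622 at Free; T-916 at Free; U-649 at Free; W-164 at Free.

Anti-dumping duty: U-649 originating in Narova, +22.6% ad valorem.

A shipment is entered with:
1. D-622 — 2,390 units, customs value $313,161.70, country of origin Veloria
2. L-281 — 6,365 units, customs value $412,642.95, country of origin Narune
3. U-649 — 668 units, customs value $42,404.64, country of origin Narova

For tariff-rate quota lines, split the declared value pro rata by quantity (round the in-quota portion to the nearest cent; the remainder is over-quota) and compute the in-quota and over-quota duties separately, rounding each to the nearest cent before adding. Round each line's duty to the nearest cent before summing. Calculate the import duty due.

$94,731.10

Line 1 (D-622, Veloria, 2,390 units, $313,161.70):
Base rate for D-622 is $4.26/unit.
Origin Veloria qualifies under the Eriune–Veloria agreement and D-622 is covered: preferential rate Free applies instead.
Duty = $313,161.70 × 0% = $0.00.
Line 2 (L-281, Narune, 6,365 units, $412,642.95):
Code L-281 is under a tariff-rate quota (threshold 2,812 units). In-quota: 2,812 units at 8.5%; over-quota: 3,553 units at 29.5%.
Pro-rata value split: in-quota = $412,642.95 × 2,812/6,365 = $182,301.96; over-quota = $412,642.95 − $182,301.96 = $230,340.99.
In-quota duty = $182,301.96 × 8.5% = $15,495.67. Over-quota duty = $230,340.99 × 29.5% = $67,950.59.
Line duty = $15,495.67 + $67,950.59 = $83,446.26.
Line 3 (U-649, Narova, 668 units, $42,404.64):
Base rate for U-649 is 2.5% + $0.96/unit.
U-649 has an FTA preferential rate, but origin Narova is not Veloria; base rate stands.
Additional duty on U-649 from Narova: +22.6%. Applied ad valorem rate: 2.5% + 22.6% = 25.1%.
Duty = $42,404.64 × 25.1% + 668 × $0.96 = $11,284.84.
Total = $0.00 + $83,446.26 + $11,284.84 = $94,731.10.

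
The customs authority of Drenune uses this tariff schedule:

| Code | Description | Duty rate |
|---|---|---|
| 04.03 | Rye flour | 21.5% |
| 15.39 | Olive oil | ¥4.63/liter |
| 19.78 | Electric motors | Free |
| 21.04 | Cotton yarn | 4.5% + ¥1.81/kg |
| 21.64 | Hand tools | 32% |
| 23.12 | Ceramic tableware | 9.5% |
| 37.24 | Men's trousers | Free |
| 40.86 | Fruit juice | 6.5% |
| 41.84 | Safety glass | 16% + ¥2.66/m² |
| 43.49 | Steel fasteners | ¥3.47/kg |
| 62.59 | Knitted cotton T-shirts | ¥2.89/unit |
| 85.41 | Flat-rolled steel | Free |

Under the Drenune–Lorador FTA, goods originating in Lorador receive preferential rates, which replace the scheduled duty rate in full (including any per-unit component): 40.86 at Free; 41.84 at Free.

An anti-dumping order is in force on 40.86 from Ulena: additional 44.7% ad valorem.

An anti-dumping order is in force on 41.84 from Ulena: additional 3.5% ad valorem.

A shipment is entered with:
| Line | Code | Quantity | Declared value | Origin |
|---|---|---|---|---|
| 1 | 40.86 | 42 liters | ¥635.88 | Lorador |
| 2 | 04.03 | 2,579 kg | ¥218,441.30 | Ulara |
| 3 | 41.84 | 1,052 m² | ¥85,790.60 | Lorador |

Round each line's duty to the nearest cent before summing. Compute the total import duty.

Line 1 (40.86, Lorador, 42 liters, ¥635.88):
Base rate for 40.86 is 6.5%.
Origin Lorador qualifies under the Drenune–Lorador agreement and 40.86 is covered: preferential rate Free applies instead.
The additional-duty order on 40.86 targets Ulena, not Lorador; it does not apply.
Duty = ¥635.88 × 0% = ¥0.00.
Line 2 (04.03, Ulara, 2,579 kg, ¥218,441.30):
Base rate for 04.03 is 21.5%.
Duty = ¥218,441.30 × 21.5% = ¥46,964.88.
Line 3 (41.84, Lorador, 1,052 m², ¥85,790.60):
Base rate for 41.84 is 16% + ¥2.66/m².
Origin Lorador qualifies under the Drenune–Lorador agreement and 41.84 is covered: preferential rate Free applies instead.
The additional-duty order on 41.84 targets Ulena, not Lorador; it does not apply.
Duty = ¥85,790.60 × 0% = ¥0.00.
Total = ¥0.00 + ¥46,964.88 + ¥0.00 = ¥46,964.88.

¥46,964.88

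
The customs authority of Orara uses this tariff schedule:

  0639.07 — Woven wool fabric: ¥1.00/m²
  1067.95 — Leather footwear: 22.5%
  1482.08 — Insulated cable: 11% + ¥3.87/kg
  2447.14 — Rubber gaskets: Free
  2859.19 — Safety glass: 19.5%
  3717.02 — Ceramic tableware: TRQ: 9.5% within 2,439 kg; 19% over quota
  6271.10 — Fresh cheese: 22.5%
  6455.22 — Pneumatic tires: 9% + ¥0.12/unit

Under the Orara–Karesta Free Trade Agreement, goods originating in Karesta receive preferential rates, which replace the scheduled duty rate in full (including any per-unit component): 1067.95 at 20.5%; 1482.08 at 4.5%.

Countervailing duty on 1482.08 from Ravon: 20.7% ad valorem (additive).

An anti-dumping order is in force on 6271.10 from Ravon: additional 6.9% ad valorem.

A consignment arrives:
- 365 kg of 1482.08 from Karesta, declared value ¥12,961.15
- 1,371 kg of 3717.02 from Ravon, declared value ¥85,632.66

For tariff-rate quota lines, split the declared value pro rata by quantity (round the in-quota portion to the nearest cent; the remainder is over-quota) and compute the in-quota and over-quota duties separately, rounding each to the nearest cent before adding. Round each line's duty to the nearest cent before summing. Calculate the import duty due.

Line 1 (1482.08, Karesta, 365 kg, ¥12,961.15):
Base rate for 1482.08 is 11% + ¥3.87/kg.
Origin Karesta qualifies under the Orara–Karesta agreement and 1482.08 is covered: preferential rate 4.5% applies instead.
The additional-duty order on 1482.08 targets Ravon, not Karesta; it does not apply.
Duty = ¥12,961.15 × 4.5% = ¥583.25.
Line 2 (3717.02, Ravon, 1,371 kg, ¥85,632.66):
Code 3717.02 is under a tariff-rate quota (threshold 2,439 kg). Quantity 1,371 kg is within the quota, so the in-quota rate 9.5% applies to the full value.
Duty = ¥85,632.66 × 9.5% = ¥8,135.10.
Total = ¥583.25 + ¥8,135.10 = ¥8,718.35.

¥8,718.35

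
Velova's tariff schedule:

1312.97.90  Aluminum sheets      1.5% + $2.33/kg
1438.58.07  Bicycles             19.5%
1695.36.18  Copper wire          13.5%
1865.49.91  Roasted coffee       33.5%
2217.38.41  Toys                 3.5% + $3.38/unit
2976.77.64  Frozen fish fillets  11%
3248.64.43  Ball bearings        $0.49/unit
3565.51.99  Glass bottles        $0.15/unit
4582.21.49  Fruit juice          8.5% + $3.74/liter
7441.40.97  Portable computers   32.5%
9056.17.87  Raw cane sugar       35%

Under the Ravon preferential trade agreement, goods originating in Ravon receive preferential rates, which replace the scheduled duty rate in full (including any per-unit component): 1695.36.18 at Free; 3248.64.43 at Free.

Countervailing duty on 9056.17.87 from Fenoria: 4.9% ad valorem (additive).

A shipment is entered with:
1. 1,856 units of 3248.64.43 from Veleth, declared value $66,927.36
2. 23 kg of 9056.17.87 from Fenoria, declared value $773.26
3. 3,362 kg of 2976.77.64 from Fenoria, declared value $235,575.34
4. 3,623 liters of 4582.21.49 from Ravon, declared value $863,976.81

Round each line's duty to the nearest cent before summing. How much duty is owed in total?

Line 1 (3248.64.43, Veleth, 1,856 units, $66,927.36):
Base rate for 3248.64.43 is $0.49/unit.
3248.64.43 has an FTA preferential rate, but origin Veleth is not Ravon; base rate stands.
Duty = 1,856 × $0.49 = $909.44.
Line 2 (9056.17.87, Fenoria, 23 kg, $773.26):
Base rate for 9056.17.87 is 35%.
Additional duty on 9056.17.87 from Fenoria: +4.9%. Applied ad valorem rate: 35% + 4.9% = 39.9%.
Duty = $773.26 × 39.9% = $308.53.
Line 3 (2976.77.64, Fenoria, 3,362 kg, $235,575.34):
Base rate for 2976.77.64 is 11%.
Duty = $235,575.34 × 11% = $25,913.29.
Line 4 (4582.21.49, Ravon, 3,623 liters, $863,976.81):
Base rate for 4582.21.49 is 8.5% + $3.74/liter.
Origin Ravon is the FTA partner but 4582.21.49 is not on the preference list; base rate stands.
Duty = $863,976.81 × 8.5% + 3,623 × $3.74 = $86,988.05.
Total = $909.44 + $308.53 + $25,913.29 + $86,988.05 = $114,119.31.

$114,119.31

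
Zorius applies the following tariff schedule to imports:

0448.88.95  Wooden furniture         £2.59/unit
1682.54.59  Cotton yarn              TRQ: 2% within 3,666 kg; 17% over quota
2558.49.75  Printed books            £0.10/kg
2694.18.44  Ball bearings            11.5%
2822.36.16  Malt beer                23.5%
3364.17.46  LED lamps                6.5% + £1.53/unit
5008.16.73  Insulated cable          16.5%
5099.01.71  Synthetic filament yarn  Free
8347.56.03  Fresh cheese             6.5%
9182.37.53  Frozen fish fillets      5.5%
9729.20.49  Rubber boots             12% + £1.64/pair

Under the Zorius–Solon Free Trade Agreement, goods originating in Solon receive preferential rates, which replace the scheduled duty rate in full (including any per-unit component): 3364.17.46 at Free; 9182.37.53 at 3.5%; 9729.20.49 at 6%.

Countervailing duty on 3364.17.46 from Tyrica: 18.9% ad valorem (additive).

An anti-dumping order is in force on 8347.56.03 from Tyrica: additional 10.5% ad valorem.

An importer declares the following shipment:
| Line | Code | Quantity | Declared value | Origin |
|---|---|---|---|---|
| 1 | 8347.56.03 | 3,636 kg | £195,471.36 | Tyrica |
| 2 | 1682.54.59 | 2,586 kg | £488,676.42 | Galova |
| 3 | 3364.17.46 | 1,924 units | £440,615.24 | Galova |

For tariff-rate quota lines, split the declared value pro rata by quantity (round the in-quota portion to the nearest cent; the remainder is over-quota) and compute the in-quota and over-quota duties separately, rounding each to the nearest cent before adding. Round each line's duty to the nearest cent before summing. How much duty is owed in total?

Line 1 (8347.56.03, Tyrica, 3,636 kg, £195,471.36):
Base rate for 8347.56.03 is 6.5%.
Additional duty on 8347.56.03 from Tyrica: +10.5%. Applied ad valorem rate: 6.5% + 10.5% = 17%.
Duty = £195,471.36 × 17% = £33,230.13.
Line 2 (1682.54.59, Galova, 2,586 kg, £488,676.42):
Code 1682.54.59 is under a tariff-rate quota (threshold 3,666 kg). Quantity 2,586 kg is within the quota, so the in-quota rate 2% applies to the full value.
Duty = £488,676.42 × 2% = £9,773.53.
Line 3 (3364.17.46, Galova, 1,924 units, £440,615.24):
Base rate for 3364.17.46 is 6.5% + £1.53/unit.
3364.17.46 has an FTA preferential rate, but origin Galova is not Solon; base rate stands.
The additional-duty order on 3364.17.46 targets Tyrica, not Galova; it does not apply.
Duty = £440,615.24 × 6.5% + 1,924 × £1.53 = £31,583.71.
Total = £33,230.13 + £9,773.53 + £31,583.71 = £74,587.37.

£74,587.37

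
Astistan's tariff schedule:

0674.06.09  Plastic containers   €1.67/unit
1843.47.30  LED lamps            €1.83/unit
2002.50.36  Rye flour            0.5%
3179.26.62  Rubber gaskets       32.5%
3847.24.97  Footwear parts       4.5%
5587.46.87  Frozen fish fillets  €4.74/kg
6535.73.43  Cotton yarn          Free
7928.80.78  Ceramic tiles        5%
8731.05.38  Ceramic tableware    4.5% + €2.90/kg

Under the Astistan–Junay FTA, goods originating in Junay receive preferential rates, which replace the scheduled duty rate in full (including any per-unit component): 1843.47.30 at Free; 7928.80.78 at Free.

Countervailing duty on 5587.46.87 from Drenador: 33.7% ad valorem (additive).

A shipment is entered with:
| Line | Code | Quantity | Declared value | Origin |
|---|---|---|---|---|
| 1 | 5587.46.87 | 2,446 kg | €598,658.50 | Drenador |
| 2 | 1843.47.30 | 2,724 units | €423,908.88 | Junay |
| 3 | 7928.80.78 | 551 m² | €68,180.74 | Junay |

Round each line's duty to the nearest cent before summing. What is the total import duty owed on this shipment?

Line 1 (5587.46.87, Drenador, 2,446 kg, €598,658.50):
Base rate for 5587.46.87 is €4.74/kg.
Additional duty on 5587.46.87 from Drenador: +33.7% ad valorem. Applied ad valorem rate = 33.7%.
Duty = €598,658.50 × 33.7% + 2,446 × €4.74 = €213,341.95.
Line 2 (1843.47.30, Junay, 2,724 units, €423,908.88):
Base rate for 1843.47.30 is €1.83/unit.
Origin Junay qualifies under the Astistan–Junay agreement and 1843.47.30 is covered: preferential rate Free applies instead.
Duty = €423,908.88 × 0% = €0.00.
Line 3 (7928.80.78, Junay, 551 m², €68,180.74):
Base rate for 7928.80.78 is 5%.
Origin Junay qualifies under the Astistan–Junay agreement and 7928.80.78 is covered: preferential rate Free applies instead.
Duty = €68,180.74 × 0% = €0.00.
Total = €213,341.95 + €0.00 + €0.00 = €213,341.95.

€213,341.95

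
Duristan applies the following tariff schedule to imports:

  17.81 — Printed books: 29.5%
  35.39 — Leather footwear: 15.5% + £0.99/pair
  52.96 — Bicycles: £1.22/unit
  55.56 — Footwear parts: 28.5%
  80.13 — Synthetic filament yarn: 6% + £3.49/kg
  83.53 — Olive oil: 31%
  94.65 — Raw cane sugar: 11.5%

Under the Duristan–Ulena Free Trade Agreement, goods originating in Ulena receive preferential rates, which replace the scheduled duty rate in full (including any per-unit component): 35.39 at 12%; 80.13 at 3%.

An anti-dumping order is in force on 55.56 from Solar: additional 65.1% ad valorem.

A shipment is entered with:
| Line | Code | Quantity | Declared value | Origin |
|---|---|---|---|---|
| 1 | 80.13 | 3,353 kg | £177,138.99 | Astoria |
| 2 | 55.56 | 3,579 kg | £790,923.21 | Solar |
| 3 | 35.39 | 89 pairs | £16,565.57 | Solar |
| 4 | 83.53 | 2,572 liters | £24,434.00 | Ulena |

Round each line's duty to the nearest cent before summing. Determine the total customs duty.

£772,864.74

Line 1 (80.13, Astoria, 3,353 kg, £177,138.99):
Base rate for 80.13 is 6% + £3.49/kg.
80.13 has an FTA preferential rate, but origin Astoria is not Ulena; base rate stands.
Duty = £177,138.99 × 6% + 3,353 × £3.49 = £22,330.31.
Line 2 (55.56, Solar, 3,579 kg, £790,923.21):
Base rate for 55.56 is 28.5%.
Additional duty on 55.56 from Solar: +65.1%. Applied ad valorem rate: 28.5% + 65.1% = 93.6%.
Duty = £790,923.21 × 93.6% = £740,304.12.
Line 3 (35.39, Solar, 89 pairs, £16,565.57):
Base rate for 35.39 is 15.5% + £0.99/pair.
35.39 has an FTA preferential rate, but origin Solar is not Ulena; base rate stands.
Duty = £16,565.57 × 15.5% + 89 × £0.99 = £2,655.77.
Line 4 (83.53, Ulena, 2,572 liters, £24,434.00):
Base rate for 83.53 is 31%.
Origin Ulena is the FTA partner but 83.53 is not on the preference list; base rate stands.
Duty = £24,434.00 × 31% = £7,574.54.
Total = £22,330.31 + £740,304.12 + £2,655.77 + £7,574.54 = £772,864.74.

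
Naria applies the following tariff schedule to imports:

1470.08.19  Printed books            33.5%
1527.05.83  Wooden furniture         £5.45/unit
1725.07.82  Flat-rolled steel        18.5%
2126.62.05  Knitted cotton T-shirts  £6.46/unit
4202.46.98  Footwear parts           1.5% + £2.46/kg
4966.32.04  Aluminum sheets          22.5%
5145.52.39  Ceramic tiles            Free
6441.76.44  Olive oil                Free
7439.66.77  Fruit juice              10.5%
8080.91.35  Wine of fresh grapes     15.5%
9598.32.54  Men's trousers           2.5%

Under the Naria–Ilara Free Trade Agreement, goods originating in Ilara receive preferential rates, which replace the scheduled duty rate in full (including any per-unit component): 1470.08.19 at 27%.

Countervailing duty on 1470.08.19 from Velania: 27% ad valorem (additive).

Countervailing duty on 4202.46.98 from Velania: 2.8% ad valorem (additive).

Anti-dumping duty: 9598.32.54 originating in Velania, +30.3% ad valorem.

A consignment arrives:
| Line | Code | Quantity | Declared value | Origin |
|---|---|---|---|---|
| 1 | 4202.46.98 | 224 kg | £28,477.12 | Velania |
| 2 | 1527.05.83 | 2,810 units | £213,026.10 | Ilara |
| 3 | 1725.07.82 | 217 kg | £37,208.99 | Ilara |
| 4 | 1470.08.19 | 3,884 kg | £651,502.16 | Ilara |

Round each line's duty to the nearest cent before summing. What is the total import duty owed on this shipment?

Line 1 (4202.46.98, Velania, 224 kg, £28,477.12):
Base rate for 4202.46.98 is 1.5% + £2.46/kg.
Additional duty on 4202.46.98 from Velania: +2.8%. Applied ad valorem rate: 1.5% + 2.8% = 4.3%.
Duty = £28,477.12 × 4.3% + 224 × £2.46 = £1,775.56.
Line 2 (1527.05.83, Ilara, 2,810 units, £213,026.10):
Base rate for 1527.05.83 is £5.45/unit.
Origin Ilara is the FTA partner but 1527.05.83 is not on the preference list; base rate stands.
Duty = 2,810 × £5.45 = £15,314.50.
Line 3 (1725.07.82, Ilara, 217 kg, £37,208.99):
Base rate for 1725.07.82 is 18.5%.
Origin Ilara is the FTA partner but 1725.07.82 is not on the preference list; base rate stands.
Duty = £37,208.99 × 18.5% = £6,883.66.
Line 4 (1470.08.19, Ilara, 3,884 kg, £651,502.16):
Base rate for 1470.08.19 is 33.5%.
Origin Ilara qualifies under the Naria–Ilara agreement and 1470.08.19 is covered: preferential rate 27% applies instead.
The additional-duty order on 1470.08.19 targets Velania, not Ilara; it does not apply.
Duty = £651,502.16 × 27% = £175,905.58.
Total = £1,775.56 + £15,314.50 + £6,883.66 + £175,905.58 = £199,879.30.

£199,879.30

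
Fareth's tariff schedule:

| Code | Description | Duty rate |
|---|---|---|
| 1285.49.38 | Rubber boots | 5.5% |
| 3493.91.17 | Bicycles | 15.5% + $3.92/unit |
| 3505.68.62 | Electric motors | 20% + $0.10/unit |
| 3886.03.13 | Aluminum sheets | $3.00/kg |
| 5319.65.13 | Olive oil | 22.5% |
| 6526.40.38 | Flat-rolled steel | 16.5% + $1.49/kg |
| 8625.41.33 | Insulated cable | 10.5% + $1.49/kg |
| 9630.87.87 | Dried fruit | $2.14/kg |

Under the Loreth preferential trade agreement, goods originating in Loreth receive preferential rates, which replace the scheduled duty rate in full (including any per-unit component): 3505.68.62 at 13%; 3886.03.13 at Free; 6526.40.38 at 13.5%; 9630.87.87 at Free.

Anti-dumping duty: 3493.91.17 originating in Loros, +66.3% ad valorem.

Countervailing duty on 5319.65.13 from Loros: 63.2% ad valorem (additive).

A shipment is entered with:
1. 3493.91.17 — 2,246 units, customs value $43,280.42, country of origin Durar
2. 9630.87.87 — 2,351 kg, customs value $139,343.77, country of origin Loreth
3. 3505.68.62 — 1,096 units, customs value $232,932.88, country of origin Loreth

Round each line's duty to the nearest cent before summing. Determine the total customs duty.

$45,794.06

Line 1 (3493.91.17, Durar, 2,246 units, $43,280.42):
Base rate for 3493.91.17 is 15.5% + $3.92/unit.
The additional-duty order on 3493.91.17 targets Loros, not Durar; it does not apply.
Duty = $43,280.42 × 15.5% + 2,246 × $3.92 = $15,512.79.
Line 2 (9630.87.87, Loreth, 2,351 kg, $139,343.77):
Base rate for 9630.87.87 is $2.14/kg.
Origin Loreth qualifies under the Fareth–Loreth agreement and 9630.87.87 is covered: preferential rate Free applies instead.
Duty = $139,343.77 × 0% = $0.00.
Line 3 (3505.68.62, Loreth, 1,096 units, $232,932.88):
Base rate for 3505.68.62 is 20% + $0.10/unit.
Origin Loreth qualifies under the Fareth–Loreth agreement and 3505.68.62 is covered: preferential rate 13% applies instead.
Duty = $232,932.88 × 13% = $30,281.27.
Total = $15,512.79 + $0.00 + $30,281.27 = $45,794.06.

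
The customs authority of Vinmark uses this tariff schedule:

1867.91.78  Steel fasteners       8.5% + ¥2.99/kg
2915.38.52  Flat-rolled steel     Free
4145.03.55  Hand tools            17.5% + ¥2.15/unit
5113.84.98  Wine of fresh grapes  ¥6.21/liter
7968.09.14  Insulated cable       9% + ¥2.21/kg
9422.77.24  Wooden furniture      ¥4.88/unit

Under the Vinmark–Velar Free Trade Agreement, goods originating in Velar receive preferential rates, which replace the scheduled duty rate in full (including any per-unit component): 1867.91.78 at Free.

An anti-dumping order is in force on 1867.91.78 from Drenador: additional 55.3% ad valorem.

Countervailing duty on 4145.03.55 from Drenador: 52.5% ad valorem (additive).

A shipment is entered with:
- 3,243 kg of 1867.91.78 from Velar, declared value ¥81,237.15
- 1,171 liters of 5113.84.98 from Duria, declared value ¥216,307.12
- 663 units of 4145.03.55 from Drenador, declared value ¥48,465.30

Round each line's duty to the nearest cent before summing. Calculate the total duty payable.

Line 1 (1867.91.78, Velar, 3,243 kg, ¥81,237.15):
Base rate for 1867.91.78 is 8.5% + ¥2.99/kg.
Origin Velar qualifies under the Vinmark–Velar agreement and 1867.91.78 is covered: preferential rate Free applies instead.
The additional-duty order on 1867.91.78 targets Drenador, not Velar; it does not apply.
Duty = ¥81,237.15 × 0% = ¥0.00.
Line 2 (5113.84.98, Duria, 1,171 liters, ¥216,307.12):
Base rate for 5113.84.98 is ¥6.21/liter.
Duty = 1,171 × ¥6.21 = ¥7,271.91.
Line 3 (4145.03.55, Drenador, 663 units, ¥48,465.30):
Base rate for 4145.03.55 is 17.5% + ¥2.15/unit.
Additional duty on 4145.03.55 from Drenador: +52.5%. Applied ad valorem rate: 17.5% + 52.5% = 70%.
Duty = ¥48,465.30 × 70% + 663 × ¥2.15 = ¥35,351.16.
Total = ¥0.00 + ¥7,271.91 + ¥35,351.16 = ¥42,623.07.

¥42,623.07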